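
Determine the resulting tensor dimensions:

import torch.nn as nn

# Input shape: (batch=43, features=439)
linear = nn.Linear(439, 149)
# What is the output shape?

Input shape: (43, 439)
Output shape: (43, 149)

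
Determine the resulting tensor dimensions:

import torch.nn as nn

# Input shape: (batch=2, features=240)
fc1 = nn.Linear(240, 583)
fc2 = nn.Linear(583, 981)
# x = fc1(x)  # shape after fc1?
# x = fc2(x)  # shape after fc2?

Input shape: (2, 240)
  -> after fc1: (2, 583)
Output shape: (2, 981)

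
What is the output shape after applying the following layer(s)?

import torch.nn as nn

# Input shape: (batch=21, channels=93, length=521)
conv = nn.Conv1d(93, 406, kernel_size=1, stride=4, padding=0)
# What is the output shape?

Input shape: (21, 93, 521)
Output shape: (21, 406, 131)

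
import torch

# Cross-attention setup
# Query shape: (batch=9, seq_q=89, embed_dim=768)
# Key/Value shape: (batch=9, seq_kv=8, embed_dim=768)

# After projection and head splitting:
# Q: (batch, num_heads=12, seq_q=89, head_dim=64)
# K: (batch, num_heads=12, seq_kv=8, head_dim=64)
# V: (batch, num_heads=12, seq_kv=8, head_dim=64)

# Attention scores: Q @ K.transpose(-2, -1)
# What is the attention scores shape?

Input shape: (9, 89, 768)
Output shape: (9, 12, 89, 8)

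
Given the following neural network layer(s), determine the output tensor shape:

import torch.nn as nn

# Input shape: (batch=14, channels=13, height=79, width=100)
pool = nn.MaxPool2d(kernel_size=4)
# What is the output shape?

Input shape: (14, 13, 79, 100)
Output shape: (14, 13, 19, 25)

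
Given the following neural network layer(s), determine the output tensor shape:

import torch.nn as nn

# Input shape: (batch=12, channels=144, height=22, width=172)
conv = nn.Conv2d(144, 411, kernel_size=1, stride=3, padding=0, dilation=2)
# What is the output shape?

Input shape: (12, 144, 22, 172)
Output shape: (12, 411, 8, 58)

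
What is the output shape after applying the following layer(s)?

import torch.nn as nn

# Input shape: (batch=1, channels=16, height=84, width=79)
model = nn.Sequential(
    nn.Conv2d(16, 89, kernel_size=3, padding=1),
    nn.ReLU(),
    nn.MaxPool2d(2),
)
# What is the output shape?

Input shape: (1, 16, 84, 79)
  -> after Conv2d: (1, 89, 84, 79)
  -> after ReLU: (1, 89, 84, 79)
Output shape: (1, 89, 42, 39)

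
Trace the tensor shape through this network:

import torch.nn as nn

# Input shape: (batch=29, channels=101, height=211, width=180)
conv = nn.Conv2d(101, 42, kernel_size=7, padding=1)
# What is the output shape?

Input shape: (29, 101, 211, 180)
Output shape: (29, 42, 207, 176)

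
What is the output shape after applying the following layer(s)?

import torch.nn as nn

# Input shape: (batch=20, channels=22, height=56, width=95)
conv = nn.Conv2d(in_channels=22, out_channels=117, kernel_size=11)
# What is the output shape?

Input shape: (20, 22, 56, 95)
Output shape: (20, 117, 46, 85)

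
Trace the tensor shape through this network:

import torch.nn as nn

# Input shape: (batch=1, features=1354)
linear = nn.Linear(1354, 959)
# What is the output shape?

Input shape: (1, 1354)
Output shape: (1, 959)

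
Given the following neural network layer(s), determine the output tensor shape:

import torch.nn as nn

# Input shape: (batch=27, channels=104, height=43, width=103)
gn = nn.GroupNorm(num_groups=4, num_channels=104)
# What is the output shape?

Input shape: (27, 104, 43, 103)
Output shape: (27, 104, 43, 103)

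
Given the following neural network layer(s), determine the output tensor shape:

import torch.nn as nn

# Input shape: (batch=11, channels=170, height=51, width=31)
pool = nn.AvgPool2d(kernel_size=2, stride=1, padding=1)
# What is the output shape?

Input shape: (11, 170, 51, 31)
Output shape: (11, 170, 52, 32)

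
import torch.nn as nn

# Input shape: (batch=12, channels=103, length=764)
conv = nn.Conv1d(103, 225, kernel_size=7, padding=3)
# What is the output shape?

Input shape: (12, 103, 764)
Output shape: (12, 225, 764)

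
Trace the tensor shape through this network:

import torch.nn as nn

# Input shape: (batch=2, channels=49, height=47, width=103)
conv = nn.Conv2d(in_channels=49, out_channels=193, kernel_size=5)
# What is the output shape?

Input shape: (2, 49, 47, 103)
Output shape: (2, 193, 43, 99)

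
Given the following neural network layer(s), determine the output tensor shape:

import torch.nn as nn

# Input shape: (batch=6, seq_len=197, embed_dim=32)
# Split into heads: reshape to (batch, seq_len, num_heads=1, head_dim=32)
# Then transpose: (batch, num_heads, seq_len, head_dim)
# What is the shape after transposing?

Input shape: (6, 197, 32)
  -> after reshape: (6, 197, 1, 32)
Output shape: (6, 1, 197, 32)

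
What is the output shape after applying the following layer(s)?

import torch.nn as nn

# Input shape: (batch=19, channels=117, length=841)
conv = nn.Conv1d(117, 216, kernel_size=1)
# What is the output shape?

Input shape: (19, 117, 841)
Output shape: (19, 216, 841)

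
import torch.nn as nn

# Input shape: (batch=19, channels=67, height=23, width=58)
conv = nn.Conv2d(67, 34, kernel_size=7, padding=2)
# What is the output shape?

Input shape: (19, 67, 23, 58)
Output shape: (19, 34, 21, 56)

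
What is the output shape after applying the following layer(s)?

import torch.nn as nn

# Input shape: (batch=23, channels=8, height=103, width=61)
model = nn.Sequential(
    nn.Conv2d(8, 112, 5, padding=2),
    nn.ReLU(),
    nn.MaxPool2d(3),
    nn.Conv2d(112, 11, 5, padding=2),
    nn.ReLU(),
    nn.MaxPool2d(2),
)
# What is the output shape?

Input shape: (23, 8, 103, 61)
  -> after first Conv2d: (23, 112, 103, 61)
  -> after first MaxPool2d: (23, 112, 34, 20)
  -> after second Conv2d: (23, 11, 34, 20)
Output shape: (23, 11, 17, 10)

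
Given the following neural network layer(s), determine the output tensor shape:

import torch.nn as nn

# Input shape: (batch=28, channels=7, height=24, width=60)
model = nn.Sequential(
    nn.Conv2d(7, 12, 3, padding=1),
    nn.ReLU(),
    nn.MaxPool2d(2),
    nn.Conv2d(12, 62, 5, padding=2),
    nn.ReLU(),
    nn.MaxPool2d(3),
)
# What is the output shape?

Input shape: (28, 7, 24, 60)
  -> after first Conv2d: (28, 12, 24, 60)
  -> after first MaxPool2d: (28, 12, 12, 30)
  -> after second Conv2d: (28, 62, 12, 30)
Output shape: (28, 62, 4, 10)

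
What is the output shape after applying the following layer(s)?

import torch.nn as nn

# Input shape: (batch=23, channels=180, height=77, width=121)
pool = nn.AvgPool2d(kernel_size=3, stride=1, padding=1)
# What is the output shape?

Input shape: (23, 180, 77, 121)
Output shape: (23, 180, 77, 121)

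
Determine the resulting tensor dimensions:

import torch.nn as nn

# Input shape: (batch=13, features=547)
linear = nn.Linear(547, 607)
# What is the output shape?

Input shape: (13, 547)
Output shape: (13, 607)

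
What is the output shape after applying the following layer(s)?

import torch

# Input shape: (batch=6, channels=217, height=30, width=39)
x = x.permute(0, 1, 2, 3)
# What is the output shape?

Input shape: (6, 217, 30, 39)
Output shape: (6, 217, 30, 39)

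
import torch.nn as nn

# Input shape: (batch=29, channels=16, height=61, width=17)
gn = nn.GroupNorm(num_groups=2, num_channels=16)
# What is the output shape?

Input shape: (29, 16, 61, 17)
Output shape: (29, 16, 61, 17)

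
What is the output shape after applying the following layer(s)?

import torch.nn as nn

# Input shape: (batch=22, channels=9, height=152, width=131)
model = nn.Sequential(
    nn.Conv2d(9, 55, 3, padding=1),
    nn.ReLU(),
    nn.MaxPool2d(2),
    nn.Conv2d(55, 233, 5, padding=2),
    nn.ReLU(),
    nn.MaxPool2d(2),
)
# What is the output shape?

Input shape: (22, 9, 152, 131)
  -> after first Conv2d: (22, 55, 152, 131)
  -> after first MaxPool2d: (22, 55, 76, 65)
  -> after second Conv2d: (22, 233, 76, 65)
Output shape: (22, 233, 38, 32)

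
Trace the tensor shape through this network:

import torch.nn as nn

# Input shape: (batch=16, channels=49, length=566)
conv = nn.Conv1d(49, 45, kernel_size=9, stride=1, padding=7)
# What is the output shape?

Input shape: (16, 49, 566)
Output shape: (16, 45, 572)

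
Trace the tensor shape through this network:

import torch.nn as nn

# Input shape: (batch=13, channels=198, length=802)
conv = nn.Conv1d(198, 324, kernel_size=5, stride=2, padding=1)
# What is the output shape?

Input shape: (13, 198, 802)
Output shape: (13, 324, 400)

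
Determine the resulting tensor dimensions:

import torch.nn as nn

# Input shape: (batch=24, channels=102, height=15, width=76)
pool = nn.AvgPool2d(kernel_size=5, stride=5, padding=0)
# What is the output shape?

Input shape: (24, 102, 15, 76)
Output shape: (24, 102, 3, 15)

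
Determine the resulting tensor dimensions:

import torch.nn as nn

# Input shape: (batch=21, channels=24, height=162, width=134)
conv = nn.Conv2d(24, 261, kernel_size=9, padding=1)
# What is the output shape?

Input shape: (21, 24, 162, 134)
Output shape: (21, 261, 156, 128)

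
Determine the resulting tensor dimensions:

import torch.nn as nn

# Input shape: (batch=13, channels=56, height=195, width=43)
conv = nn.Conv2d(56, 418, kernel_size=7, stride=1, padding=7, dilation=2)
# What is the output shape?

Input shape: (13, 56, 195, 43)
Output shape: (13, 418, 197, 45)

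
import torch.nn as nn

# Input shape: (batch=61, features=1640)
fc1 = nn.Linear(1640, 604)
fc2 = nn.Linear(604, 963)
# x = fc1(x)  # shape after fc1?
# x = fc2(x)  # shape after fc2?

Input shape: (61, 1640)
  -> after fc1: (61, 604)
Output shape: (61, 963)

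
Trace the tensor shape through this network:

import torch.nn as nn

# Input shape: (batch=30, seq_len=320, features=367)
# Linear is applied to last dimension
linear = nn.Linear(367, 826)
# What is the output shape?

Input shape: (30, 320, 367)
Output shape: (30, 320, 826)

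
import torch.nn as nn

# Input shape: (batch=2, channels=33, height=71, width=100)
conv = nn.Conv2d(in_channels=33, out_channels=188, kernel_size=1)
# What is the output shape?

Input shape: (2, 33, 71, 100)
Output shape: (2, 188, 71, 100)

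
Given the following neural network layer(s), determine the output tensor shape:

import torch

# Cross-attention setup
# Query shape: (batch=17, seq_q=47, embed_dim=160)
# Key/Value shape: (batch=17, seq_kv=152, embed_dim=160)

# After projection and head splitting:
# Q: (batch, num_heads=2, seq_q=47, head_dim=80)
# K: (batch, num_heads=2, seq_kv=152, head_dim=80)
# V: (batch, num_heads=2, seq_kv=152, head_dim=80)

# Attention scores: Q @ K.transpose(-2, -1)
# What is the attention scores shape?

Input shape: (17, 47, 160)
Output shape: (17, 2, 47, 152)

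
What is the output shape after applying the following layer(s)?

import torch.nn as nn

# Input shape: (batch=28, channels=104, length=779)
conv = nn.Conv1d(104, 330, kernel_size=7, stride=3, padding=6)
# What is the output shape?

Input shape: (28, 104, 779)
Output shape: (28, 330, 262)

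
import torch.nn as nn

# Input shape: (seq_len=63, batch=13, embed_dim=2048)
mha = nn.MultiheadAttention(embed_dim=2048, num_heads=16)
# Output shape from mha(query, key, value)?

Input shape: (63, 13, 2048)
Output shape: (63, 13, 2048)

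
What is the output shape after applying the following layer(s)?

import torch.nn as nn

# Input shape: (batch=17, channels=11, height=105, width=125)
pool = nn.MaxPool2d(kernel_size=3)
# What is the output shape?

Input shape: (17, 11, 105, 125)
Output shape: (17, 11, 35, 41)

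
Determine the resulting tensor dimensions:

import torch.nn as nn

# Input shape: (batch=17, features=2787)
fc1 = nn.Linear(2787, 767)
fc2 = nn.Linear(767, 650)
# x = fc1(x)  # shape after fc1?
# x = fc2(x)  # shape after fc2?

Input shape: (17, 2787)
  -> after fc1: (17, 767)
Output shape: (17, 650)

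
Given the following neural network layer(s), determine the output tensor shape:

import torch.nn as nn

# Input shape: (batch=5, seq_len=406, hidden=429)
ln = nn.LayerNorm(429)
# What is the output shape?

Input shape: (5, 406, 429)
Output shape: (5, 406, 429)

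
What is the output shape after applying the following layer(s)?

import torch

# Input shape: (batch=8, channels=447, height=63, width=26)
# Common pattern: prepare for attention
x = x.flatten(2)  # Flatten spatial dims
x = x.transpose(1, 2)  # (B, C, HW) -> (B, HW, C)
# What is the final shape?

Input shape: (8, 447, 63, 26)
  -> after flatten(2): (8, 447, 1638)
Output shape: (8, 1638, 447)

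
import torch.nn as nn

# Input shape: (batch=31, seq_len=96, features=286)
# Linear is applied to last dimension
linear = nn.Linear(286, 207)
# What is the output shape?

Input shape: (31, 96, 286)
Output shape: (31, 96, 207)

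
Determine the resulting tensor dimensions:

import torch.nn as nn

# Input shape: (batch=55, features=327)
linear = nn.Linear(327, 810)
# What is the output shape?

Input shape: (55, 327)
Output shape: (55, 810)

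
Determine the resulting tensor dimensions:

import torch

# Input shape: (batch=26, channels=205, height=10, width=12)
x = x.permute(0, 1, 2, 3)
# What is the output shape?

Input shape: (26, 205, 10, 12)
Output shape: (26, 205, 10, 12)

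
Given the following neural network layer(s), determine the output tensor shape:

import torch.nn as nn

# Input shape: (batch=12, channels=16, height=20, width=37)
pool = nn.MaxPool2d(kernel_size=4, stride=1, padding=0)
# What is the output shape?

Input shape: (12, 16, 20, 37)
Output shape: (12, 16, 17, 34)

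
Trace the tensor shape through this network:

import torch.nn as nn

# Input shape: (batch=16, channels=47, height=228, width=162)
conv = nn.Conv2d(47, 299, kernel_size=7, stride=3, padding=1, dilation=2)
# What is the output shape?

Input shape: (16, 47, 228, 162)
Output shape: (16, 299, 73, 51)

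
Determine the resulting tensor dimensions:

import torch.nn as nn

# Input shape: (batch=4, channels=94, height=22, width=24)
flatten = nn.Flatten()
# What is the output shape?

Input shape: (4, 94, 22, 24)
Output shape: (4, 49632)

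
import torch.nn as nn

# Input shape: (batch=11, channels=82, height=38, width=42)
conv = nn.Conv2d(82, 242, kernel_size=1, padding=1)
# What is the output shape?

Input shape: (11, 82, 38, 42)
Output shape: (11, 242, 40, 44)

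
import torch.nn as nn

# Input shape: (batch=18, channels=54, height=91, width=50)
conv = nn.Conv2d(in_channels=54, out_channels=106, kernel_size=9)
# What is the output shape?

Input shape: (18, 54, 91, 50)
Output shape: (18, 106, 83, 42)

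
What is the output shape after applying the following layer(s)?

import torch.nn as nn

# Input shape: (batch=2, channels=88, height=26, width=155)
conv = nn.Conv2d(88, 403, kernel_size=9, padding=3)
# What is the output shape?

Input shape: (2, 88, 26, 155)
Output shape: (2, 403, 24, 153)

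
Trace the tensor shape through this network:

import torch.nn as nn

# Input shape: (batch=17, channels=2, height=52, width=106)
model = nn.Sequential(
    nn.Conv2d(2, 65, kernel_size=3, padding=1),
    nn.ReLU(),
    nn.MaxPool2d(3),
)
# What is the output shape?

Input shape: (17, 2, 52, 106)
  -> after Conv2d: (17, 65, 52, 106)
  -> after ReLU: (17, 65, 52, 106)
Output shape: (17, 65, 17, 35)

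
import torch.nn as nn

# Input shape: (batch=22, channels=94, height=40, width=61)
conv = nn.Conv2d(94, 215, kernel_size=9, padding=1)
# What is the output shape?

Input shape: (22, 94, 40, 61)
Output shape: (22, 215, 34, 55)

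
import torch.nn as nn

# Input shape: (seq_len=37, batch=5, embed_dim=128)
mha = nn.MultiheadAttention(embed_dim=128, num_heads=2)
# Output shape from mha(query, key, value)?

Input shape: (37, 5, 128)
Output shape: (37, 5, 128)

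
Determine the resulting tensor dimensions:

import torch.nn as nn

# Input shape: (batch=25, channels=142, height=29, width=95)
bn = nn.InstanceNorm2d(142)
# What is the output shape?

Input shape: (25, 142, 29, 95)
Output shape: (25, 142, 29, 95)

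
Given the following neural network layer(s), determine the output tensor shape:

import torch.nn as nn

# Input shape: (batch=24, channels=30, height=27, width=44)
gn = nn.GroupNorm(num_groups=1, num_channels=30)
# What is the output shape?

Input shape: (24, 30, 27, 44)
Output shape: (24, 30, 27, 44)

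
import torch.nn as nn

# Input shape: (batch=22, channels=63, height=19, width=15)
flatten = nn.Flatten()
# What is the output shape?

Input shape: (22, 63, 19, 15)
Output shape: (22, 17955)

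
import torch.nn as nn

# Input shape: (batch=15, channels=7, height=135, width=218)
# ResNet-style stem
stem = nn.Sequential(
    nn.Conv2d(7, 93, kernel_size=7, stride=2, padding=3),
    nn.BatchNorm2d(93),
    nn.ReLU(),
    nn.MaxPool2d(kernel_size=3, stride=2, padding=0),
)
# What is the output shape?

Input shape: (15, 7, 135, 218)
  -> after Conv2d 7x7 stride=2: (15, 93, 68, 109)
Output shape: (15, 93, 33, 54)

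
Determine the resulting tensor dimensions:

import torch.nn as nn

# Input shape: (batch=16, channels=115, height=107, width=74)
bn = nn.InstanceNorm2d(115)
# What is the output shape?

Input shape: (16, 115, 107, 74)
Output shape: (16, 115, 107, 74)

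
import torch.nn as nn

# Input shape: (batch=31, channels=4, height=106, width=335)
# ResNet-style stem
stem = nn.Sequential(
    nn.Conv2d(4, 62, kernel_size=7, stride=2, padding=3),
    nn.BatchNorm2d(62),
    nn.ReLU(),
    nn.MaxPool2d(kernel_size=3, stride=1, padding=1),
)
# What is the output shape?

Input shape: (31, 4, 106, 335)
  -> after Conv2d 7x7 stride=2: (31, 62, 53, 168)
Output shape: (31, 62, 53, 168)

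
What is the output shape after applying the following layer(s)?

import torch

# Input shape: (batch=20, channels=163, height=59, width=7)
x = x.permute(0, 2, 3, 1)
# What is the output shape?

Input shape: (20, 163, 59, 7)
Output shape: (20, 59, 7, 163)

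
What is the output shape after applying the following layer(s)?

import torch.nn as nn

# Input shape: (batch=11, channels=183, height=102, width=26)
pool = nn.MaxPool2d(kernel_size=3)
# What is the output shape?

Input shape: (11, 183, 102, 26)
Output shape: (11, 183, 34, 8)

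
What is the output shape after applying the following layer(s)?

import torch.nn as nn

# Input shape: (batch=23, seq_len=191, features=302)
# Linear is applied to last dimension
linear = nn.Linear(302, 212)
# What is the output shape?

Input shape: (23, 191, 302)
Output shape: (23, 191, 212)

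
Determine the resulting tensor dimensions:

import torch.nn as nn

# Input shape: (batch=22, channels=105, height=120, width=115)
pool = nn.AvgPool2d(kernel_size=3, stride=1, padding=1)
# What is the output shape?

Input shape: (22, 105, 120, 115)
Output shape: (22, 105, 120, 115)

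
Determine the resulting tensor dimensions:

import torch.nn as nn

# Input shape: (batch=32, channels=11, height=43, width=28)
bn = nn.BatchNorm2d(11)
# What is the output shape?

Input shape: (32, 11, 43, 28)
Output shape: (32, 11, 43, 28)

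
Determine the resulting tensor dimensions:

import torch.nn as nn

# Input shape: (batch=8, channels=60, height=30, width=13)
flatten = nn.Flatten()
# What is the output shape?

Input shape: (8, 60, 30, 13)
Output shape: (8, 23400)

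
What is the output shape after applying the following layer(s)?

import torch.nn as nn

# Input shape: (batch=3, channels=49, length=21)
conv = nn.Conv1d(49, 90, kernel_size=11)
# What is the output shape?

Input shape: (3, 49, 21)
Output shape: (3, 90, 11)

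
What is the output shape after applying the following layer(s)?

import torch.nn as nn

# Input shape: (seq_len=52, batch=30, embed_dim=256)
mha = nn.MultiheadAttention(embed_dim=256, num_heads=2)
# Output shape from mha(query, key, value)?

Input shape: (52, 30, 256)
Output shape: (52, 30, 256)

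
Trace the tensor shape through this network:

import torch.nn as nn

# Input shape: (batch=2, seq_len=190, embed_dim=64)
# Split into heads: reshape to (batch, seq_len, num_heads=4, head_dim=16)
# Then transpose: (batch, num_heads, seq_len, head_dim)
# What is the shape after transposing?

Input shape: (2, 190, 64)
  -> after reshape: (2, 190, 4, 16)
Output shape: (2, 4, 190, 16)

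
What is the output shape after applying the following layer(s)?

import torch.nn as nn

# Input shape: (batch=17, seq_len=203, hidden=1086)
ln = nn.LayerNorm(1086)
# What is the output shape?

Input shape: (17, 203, 1086)
Output shape: (17, 203, 1086)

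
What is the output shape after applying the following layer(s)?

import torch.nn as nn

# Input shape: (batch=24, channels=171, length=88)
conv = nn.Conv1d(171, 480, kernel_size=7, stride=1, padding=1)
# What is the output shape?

Input shape: (24, 171, 88)
Output shape: (24, 480, 84)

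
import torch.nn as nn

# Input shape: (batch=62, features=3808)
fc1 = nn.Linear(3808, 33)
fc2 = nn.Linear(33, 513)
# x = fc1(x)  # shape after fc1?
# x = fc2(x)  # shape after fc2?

Input shape: (62, 3808)
  -> after fc1: (62, 33)
Output shape: (62, 513)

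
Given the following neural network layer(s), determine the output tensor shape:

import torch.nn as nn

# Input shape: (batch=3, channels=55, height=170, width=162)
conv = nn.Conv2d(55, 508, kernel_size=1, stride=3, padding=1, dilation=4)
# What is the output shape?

Input shape: (3, 55, 170, 162)
Output shape: (3, 508, 58, 55)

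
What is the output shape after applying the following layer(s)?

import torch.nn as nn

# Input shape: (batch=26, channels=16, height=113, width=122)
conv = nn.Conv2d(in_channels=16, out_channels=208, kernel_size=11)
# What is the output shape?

Input shape: (26, 16, 113, 122)
Output shape: (26, 208, 103, 112)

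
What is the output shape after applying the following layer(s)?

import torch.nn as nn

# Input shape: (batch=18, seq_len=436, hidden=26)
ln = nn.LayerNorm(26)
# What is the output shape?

Input shape: (18, 436, 26)
Output shape: (18, 436, 26)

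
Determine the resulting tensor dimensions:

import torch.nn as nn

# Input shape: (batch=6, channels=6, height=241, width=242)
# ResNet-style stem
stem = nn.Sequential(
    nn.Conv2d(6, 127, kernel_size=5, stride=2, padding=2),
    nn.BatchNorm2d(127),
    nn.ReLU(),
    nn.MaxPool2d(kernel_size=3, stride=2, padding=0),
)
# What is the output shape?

Input shape: (6, 6, 241, 242)
  -> after Conv2d 5x5 stride=2: (6, 127, 121, 121)
Output shape: (6, 127, 60, 60)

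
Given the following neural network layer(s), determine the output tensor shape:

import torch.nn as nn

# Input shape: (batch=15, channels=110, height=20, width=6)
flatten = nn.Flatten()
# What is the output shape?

Input shape: (15, 110, 20, 6)
Output shape: (15, 13200)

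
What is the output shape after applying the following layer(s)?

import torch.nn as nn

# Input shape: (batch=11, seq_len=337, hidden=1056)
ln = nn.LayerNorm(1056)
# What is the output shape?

Input shape: (11, 337, 1056)
Output shape: (11, 337, 1056)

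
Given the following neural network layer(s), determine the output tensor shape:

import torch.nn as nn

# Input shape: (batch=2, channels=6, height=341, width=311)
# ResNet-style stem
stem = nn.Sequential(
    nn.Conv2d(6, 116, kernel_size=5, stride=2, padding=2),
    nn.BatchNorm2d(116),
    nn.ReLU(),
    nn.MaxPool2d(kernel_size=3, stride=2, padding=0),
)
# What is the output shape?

Input shape: (2, 6, 341, 311)
  -> after Conv2d 5x5 stride=2: (2, 116, 171, 156)
Output shape: (2, 116, 85, 77)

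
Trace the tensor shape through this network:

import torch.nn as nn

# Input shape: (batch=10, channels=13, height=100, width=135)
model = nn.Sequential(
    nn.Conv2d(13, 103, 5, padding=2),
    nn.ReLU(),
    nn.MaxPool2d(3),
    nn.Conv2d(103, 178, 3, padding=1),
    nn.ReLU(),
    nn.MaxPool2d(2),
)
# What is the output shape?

Input shape: (10, 13, 100, 135)
  -> after first Conv2d: (10, 103, 100, 135)
  -> after first MaxPool2d: (10, 103, 33, 45)
  -> after second Conv2d: (10, 178, 33, 45)
Output shape: (10, 178, 16, 22)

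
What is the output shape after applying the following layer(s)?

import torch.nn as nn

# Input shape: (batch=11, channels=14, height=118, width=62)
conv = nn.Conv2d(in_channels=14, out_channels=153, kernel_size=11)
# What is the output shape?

Input shape: (11, 14, 118, 62)
Output shape: (11, 153, 108, 52)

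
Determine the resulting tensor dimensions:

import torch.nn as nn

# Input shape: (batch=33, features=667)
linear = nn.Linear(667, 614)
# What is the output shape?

Input shape: (33, 667)
Output shape: (33, 614)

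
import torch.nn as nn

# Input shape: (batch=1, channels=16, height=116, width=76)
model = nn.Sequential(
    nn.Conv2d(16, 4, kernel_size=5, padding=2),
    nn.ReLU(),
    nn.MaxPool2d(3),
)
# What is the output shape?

Input shape: (1, 16, 116, 76)
  -> after Conv2d: (1, 4, 116, 76)
  -> after ReLU: (1, 4, 116, 76)
Output shape: (1, 4, 38, 25)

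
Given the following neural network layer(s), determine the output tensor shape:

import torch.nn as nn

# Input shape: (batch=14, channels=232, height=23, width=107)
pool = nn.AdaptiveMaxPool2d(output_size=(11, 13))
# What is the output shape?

Input shape: (14, 232, 23, 107)
Output shape: (14, 232, 11, 13)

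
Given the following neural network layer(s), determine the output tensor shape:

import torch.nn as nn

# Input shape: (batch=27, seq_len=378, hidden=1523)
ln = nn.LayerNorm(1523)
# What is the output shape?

Input shape: (27, 378, 1523)
Output shape: (27, 378, 1523)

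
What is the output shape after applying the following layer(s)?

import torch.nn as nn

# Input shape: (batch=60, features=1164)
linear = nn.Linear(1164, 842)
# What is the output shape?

Input shape: (60, 1164)
Output shape: (60, 842)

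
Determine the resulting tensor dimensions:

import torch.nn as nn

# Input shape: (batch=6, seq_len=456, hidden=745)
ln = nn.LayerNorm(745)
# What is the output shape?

Input shape: (6, 456, 745)
Output shape: (6, 456, 745)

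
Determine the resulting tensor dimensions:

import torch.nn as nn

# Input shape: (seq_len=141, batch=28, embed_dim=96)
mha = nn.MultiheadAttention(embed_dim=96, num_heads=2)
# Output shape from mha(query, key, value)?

Input shape: (141, 28, 96)
Output shape: (141, 28, 96)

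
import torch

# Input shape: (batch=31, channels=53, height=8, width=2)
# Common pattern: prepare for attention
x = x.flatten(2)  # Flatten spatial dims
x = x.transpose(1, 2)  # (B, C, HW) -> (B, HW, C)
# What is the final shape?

Input shape: (31, 53, 8, 2)
  -> after flatten(2): (31, 53, 16)
Output shape: (31, 16, 53)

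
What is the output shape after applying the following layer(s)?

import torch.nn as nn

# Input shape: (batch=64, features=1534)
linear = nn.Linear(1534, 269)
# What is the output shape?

Input shape: (64, 1534)
Output shape: (64, 269)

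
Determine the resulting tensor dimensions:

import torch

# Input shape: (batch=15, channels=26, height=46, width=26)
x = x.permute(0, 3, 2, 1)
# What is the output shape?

Input shape: (15, 26, 46, 26)
Output shape: (15, 26, 46, 26)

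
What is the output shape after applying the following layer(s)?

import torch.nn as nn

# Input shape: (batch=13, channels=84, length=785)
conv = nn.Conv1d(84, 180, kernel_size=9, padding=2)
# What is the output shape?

Input shape: (13, 84, 785)
Output shape: (13, 180, 781)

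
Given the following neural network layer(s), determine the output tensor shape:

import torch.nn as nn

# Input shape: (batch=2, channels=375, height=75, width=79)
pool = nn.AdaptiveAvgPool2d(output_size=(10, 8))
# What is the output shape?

Input shape: (2, 375, 75, 79)
Output shape: (2, 375, 10, 8)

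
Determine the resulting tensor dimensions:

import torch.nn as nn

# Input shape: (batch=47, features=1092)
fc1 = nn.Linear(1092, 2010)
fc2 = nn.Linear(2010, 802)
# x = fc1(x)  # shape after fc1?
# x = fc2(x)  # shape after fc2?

Input shape: (47, 1092)
  -> after fc1: (47, 2010)
Output shape: (47, 802)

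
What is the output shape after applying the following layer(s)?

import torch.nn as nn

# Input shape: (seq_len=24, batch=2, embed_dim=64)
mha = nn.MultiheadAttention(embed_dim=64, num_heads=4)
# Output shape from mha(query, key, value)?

Input shape: (24, 2, 64)
Output shape: (24, 2, 64)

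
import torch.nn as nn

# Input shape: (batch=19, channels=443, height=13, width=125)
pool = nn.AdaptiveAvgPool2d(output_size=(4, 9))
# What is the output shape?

Input shape: (19, 443, 13, 125)
Output shape: (19, 443, 4, 9)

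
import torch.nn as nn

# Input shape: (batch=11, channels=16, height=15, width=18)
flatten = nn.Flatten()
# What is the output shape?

Input shape: (11, 16, 15, 18)
Output shape: (11, 4320)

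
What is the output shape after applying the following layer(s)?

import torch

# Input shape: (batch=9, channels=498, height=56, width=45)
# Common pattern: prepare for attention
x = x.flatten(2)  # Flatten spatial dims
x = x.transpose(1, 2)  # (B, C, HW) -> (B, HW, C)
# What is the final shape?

Input shape: (9, 498, 56, 45)
  -> after flatten(2): (9, 498, 2520)
Output shape: (9, 2520, 498)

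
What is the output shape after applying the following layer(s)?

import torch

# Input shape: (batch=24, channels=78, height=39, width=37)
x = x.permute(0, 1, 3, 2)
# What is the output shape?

Input shape: (24, 78, 39, 37)
Output shape: (24, 78, 37, 39)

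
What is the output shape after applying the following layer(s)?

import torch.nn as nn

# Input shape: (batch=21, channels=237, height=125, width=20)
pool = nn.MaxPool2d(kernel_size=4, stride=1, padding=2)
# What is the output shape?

Input shape: (21, 237, 125, 20)
Output shape: (21, 237, 126, 21)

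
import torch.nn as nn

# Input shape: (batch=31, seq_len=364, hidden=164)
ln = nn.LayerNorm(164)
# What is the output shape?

Input shape: (31, 364, 164)
Output shape: (31, 364, 164)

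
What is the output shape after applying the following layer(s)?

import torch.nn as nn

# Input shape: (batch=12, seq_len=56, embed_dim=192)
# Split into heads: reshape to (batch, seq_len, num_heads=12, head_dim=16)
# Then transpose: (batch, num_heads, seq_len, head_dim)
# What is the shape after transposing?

Input shape: (12, 56, 192)
  -> after reshape: (12, 56, 12, 16)
Output shape: (12, 12, 56, 16)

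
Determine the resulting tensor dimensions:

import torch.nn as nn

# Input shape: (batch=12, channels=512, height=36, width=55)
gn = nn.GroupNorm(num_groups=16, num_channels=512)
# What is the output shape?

Input shape: (12, 512, 36, 55)
Output shape: (12, 512, 36, 55)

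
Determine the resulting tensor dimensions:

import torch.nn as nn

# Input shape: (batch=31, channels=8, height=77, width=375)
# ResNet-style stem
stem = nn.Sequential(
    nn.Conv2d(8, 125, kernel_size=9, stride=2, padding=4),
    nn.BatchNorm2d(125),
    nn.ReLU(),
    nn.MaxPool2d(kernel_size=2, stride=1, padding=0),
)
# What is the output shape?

Input shape: (31, 8, 77, 375)
  -> after Conv2d 9x9 stride=2: (31, 125, 39, 188)
Output shape: (31, 125, 38, 187)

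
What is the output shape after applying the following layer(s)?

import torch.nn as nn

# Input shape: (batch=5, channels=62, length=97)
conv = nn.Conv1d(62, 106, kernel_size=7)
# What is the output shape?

Input shape: (5, 62, 97)
Output shape: (5, 106, 91)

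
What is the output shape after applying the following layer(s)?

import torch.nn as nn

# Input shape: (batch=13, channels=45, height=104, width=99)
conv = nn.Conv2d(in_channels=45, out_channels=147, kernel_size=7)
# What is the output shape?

Input shape: (13, 45, 104, 99)
Output shape: (13, 147, 98, 93)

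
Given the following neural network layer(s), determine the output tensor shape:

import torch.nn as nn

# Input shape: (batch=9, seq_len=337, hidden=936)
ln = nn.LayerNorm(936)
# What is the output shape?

Input shape: (9, 337, 936)
Output shape: (9, 337, 936)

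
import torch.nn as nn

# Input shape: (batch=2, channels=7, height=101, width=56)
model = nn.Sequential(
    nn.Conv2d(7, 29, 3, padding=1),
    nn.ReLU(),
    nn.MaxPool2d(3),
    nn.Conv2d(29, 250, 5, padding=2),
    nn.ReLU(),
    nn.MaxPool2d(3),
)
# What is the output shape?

Input shape: (2, 7, 101, 56)
  -> after first Conv2d: (2, 29, 101, 56)
  -> after first MaxPool2d: (2, 29, 33, 18)
  -> after second Conv2d: (2, 250, 33, 18)
Output shape: (2, 250, 11, 6)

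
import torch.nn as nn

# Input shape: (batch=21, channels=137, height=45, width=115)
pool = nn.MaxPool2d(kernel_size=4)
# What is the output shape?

Input shape: (21, 137, 45, 115)
Output shape: (21, 137, 11, 28)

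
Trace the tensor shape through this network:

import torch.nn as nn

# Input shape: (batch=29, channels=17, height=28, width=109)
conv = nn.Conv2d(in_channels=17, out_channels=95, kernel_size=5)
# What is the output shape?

Input shape: (29, 17, 28, 109)
Output shape: (29, 95, 24, 105)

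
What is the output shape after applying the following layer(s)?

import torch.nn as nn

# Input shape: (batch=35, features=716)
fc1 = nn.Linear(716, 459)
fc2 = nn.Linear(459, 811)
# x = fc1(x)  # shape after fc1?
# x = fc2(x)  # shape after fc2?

Input shape: (35, 716)
  -> after fc1: (35, 459)
Output shape: (35, 811)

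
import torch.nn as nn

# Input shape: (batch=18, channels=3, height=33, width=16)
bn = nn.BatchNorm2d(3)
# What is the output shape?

Input shape: (18, 3, 33, 16)
Output shape: (18, 3, 33, 16)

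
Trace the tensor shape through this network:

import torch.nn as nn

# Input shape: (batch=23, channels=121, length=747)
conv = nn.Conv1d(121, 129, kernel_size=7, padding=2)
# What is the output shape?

Input shape: (23, 121, 747)
Output shape: (23, 129, 745)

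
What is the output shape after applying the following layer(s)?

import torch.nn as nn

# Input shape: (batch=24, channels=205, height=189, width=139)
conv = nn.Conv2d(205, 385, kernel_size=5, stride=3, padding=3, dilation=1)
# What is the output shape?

Input shape: (24, 205, 189, 139)
Output shape: (24, 385, 64, 47)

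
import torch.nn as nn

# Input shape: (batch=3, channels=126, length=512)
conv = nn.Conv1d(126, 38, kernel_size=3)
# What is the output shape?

Input shape: (3, 126, 512)
Output shape: (3, 38, 510)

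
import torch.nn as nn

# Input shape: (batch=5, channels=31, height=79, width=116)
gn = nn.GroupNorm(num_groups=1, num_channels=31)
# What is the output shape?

Input shape: (5, 31, 79, 116)
Output shape: (5, 31, 79, 116)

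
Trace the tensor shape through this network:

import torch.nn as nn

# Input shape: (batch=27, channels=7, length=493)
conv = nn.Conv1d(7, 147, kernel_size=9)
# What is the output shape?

Input shape: (27, 7, 493)
Output shape: (27, 147, 485)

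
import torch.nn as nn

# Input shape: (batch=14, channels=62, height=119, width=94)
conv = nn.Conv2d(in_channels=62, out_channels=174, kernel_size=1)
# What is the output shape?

Input shape: (14, 62, 119, 94)
Output shape: (14, 174, 119, 94)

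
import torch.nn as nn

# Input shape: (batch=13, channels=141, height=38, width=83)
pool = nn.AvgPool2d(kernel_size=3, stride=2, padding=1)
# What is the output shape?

Input shape: (13, 141, 38, 83)
Output shape: (13, 141, 19, 42)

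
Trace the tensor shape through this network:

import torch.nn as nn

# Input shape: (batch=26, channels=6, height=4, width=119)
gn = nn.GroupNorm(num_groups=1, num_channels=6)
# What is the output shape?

Input shape: (26, 6, 4, 119)
Output shape: (26, 6, 4, 119)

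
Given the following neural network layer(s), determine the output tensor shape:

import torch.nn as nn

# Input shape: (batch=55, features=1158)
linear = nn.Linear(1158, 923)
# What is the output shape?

Input shape: (55, 1158)
Output shape: (55, 923)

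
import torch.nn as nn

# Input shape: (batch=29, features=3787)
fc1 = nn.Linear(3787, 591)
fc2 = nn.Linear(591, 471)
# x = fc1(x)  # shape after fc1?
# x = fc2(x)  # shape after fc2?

Input shape: (29, 3787)
  -> after fc1: (29, 591)
Output shape: (29, 471)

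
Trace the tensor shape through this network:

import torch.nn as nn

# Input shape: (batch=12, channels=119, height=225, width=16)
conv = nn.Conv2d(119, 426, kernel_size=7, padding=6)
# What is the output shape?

Input shape: (12, 119, 225, 16)
Output shape: (12, 426, 231, 22)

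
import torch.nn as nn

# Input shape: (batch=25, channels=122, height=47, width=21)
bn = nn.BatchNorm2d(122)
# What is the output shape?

Input shape: (25, 122, 47, 21)
Output shape: (25, 122, 47, 21)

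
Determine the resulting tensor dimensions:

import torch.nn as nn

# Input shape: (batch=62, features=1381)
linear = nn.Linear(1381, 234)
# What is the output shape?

Input shape: (62, 1381)
Output shape: (62, 234)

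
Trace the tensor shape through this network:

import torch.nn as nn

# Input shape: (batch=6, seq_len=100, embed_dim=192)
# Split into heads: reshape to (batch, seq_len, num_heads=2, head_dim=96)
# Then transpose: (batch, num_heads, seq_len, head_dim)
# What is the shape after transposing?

Input shape: (6, 100, 192)
  -> after reshape: (6, 100, 2, 96)
Output shape: (6, 2, 100, 96)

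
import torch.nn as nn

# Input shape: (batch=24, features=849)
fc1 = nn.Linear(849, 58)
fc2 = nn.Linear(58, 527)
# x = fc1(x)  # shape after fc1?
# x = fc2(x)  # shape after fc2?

Input shape: (24, 849)
  -> after fc1: (24, 58)
Output shape: (24, 527)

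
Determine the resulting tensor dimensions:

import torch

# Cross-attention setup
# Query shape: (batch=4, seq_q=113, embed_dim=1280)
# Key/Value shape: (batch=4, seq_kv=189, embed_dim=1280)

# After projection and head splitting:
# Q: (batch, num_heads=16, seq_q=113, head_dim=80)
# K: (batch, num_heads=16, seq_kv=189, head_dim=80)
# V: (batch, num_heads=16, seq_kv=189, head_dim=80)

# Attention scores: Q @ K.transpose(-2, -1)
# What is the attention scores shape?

Input shape: (4, 113, 1280)
Output shape: (4, 16, 113, 189)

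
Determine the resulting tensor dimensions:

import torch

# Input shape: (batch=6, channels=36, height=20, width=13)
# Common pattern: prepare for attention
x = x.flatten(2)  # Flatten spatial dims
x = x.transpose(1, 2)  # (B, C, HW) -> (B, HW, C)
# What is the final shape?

Input shape: (6, 36, 20, 13)
  -> after flatten(2): (6, 36, 260)
Output shape: (6, 260, 36)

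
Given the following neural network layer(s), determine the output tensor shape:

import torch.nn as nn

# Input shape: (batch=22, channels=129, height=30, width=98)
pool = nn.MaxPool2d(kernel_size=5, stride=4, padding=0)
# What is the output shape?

Input shape: (22, 129, 30, 98)
Output shape: (22, 129, 7, 24)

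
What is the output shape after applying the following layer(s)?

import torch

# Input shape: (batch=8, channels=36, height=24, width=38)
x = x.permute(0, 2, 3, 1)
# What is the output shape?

Input shape: (8, 36, 24, 38)
Output shape: (8, 24, 38, 36)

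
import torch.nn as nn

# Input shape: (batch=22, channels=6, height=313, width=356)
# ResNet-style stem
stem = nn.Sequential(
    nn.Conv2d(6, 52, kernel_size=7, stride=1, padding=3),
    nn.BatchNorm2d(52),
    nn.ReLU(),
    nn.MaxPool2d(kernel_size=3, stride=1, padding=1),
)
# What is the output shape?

Input shape: (22, 6, 313, 356)
  -> after Conv2d 7x7 stride=1: (22, 52, 313, 356)
Output shape: (22, 52, 313, 356)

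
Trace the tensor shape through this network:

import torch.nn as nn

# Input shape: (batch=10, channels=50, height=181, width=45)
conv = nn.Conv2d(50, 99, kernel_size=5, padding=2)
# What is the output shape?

Input shape: (10, 50, 181, 45)
Output shape: (10, 99, 181, 45)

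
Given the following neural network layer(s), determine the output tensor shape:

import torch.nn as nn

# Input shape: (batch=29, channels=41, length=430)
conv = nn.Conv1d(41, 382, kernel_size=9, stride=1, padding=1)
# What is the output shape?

Input shape: (29, 41, 430)
Output shape: (29, 382, 424)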